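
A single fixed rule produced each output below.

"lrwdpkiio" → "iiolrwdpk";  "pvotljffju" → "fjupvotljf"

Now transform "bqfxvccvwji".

wjibqfxvccv

The transformation: move the last 3 characters to the front (rotate right by 3).
On "bqfxvccvwji" that produces "wjibqfxvccv".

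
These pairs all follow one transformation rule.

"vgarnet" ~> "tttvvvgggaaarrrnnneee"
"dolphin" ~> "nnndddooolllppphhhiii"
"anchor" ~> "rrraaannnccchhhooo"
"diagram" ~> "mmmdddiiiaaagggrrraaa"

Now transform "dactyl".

What's happening: repeat every character 3 times, then move the last 3 characters to the front (rotate right by 3).
Applying both steps to "dactyl": "dddaaaccctttyyylll", then "llldddaaaccctttyyy".

llldddaaaccctttyyy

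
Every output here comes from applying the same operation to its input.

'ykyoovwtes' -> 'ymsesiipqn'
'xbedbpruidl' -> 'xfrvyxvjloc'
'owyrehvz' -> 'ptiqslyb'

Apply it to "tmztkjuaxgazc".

Rule — shift every letter 6 places backward in the alphabet (wrapping around), then move the last 2 characters to the front (rotate right by 2).
So "tmztkjuaxgazc" becomes "twngtnedourau".

twngtnedourau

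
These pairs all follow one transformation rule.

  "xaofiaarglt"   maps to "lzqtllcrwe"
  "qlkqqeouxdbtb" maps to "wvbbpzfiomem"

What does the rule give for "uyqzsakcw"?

The transformation: shift every letter 11 places forward in the alphabet (wrapping around), then delete the first character.
"uyqzsakcw" → "fjbkdlvnh" → "jbkdlvnh".

jbkdlvnh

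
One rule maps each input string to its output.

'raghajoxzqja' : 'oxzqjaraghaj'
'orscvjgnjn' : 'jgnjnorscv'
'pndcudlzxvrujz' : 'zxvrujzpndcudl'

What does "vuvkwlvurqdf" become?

In each case the input is transformed by: swap the front and back halves of the string.
Doing the same to "vuvkwlvurqdf": "vurqdfvuvkwl".

vurqdfvuvkwl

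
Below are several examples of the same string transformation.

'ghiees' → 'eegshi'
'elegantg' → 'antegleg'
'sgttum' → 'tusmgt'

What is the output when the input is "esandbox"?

What's happening: swap the first and last characters, then swap the front and back halves of the string.
Applying both steps to "esandbox": "xsandboe", then "dboexsan".

dboexsan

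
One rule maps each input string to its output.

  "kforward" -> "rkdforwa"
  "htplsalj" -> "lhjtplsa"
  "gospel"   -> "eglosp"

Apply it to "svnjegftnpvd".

vsdvnjegftnp

Rule — swap the first and last characters, then move the last 2 characters to the front (rotate right by 2).
Doing the same to "svnjegftnpvd": "vsdvnjegftnp".
(Check on "kforward": → "dforwark" → "rkdforwa" ✓)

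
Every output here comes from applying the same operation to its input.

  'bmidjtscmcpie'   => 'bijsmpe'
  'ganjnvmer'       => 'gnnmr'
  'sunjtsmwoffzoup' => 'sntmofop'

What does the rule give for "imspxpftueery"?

isxfuey

The rule is to keep every other character starting from the first (positions 1st, 3rd, 5th, ...).
Doing the same to "imspxpftueery": "isxfuey".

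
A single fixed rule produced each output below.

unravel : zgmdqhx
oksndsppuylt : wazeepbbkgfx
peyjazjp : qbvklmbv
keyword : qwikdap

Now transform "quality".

What's happening: shift every letter 12 places forward in the alphabet (wrapping around), then swap each adjacent pair of characters (1↔2, 3↔4, ...).
For "quality", step one produces "cgmxufk"; step two turns that into "gcxmfuk".

gcxmfuk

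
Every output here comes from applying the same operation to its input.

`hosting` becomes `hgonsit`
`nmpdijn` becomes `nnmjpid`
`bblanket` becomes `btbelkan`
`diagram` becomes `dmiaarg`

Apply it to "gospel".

Each output is the input with this applied: take characters alternately from the front and the back (1st, last, 2nd, 2nd-last, ...).
"gospel" → "gloesp".

gloesp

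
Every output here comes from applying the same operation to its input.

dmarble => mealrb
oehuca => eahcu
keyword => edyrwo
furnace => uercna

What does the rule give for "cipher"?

In each case the input is transformed by: delete the first character, then take characters alternately from the front and the back (1st, last, 2nd, 2nd-last, ...).
Working it through for "cipher": intermediate "ipher", final "irpeh".
(Check on "furnace": → "urnace" → "uercna" ✓)

irpeh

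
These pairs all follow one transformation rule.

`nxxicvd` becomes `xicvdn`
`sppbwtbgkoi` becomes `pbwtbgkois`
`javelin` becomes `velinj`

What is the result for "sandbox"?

ndboxs

The rule is to move the first character to the end, then delete the first character.
"sandbox" → "andboxs" → "ndboxs".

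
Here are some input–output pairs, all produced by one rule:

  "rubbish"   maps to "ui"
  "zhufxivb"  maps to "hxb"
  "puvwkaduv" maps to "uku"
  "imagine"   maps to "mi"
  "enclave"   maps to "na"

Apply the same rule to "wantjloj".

What's happening: keep one character in every 3, starting at position 2 (positions 2nd, 5th, 8th, ...).
"wantjloj" → "ajj".

ajj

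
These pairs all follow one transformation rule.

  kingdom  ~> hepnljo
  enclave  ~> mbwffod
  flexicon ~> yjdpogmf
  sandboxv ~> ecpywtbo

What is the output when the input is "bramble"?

Each output is the input with this applied: shift every letter 1 place forward in the alphabet (wrapping around), then move the first 3 characters to the end (rotate left by 3).
On "bramble": the first step gives "csbncmf", and the second then gives "ncmfcsb".
(Check on "sandboxv": → "tboecpyw" → "ecpywtbo" ✓)

ncmfcsb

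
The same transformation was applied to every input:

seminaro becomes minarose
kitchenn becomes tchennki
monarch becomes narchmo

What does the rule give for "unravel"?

ravelun

In each case the input is transformed by: move the first 2 characters to the end (rotate left by 2).
"unravel" → "ravelun".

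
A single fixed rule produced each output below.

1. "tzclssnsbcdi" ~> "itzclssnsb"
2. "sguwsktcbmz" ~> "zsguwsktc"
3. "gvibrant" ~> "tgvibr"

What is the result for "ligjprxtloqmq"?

Each output is the input with this applied: move the last character to the front, then delete the last 2 characters.
Applying both steps to "ligjprxtloqmq": "qligjprxtloqm", then "qligjprxtlo".

qligjprxtlo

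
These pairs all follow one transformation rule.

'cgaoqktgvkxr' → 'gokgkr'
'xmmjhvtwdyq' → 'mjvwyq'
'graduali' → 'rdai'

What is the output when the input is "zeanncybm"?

encbm

What's happening: swap each adjacent pair of characters (1↔2, 3↔4, ...), then keep every other character starting from the first (positions 1st, 3rd, 5th, ...).
For "zeanncybm", step one produces "eznacnbym"; step two turns that into "encbm".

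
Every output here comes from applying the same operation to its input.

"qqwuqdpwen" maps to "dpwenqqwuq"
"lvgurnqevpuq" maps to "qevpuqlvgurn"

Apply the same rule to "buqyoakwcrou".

The pattern: swap the front and back halves of the string.
For "buqyoakwcrou" the result is "kwcroubuqyoa".

kwcroubuqyoa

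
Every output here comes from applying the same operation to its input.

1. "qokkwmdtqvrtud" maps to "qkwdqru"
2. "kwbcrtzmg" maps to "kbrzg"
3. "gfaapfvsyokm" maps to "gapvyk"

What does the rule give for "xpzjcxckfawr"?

The pattern: keep every other character starting from the first (positions 1st, 3rd, 5th, ...).
So "xpzjcxckfawr" becomes "xzccfw".

xzccfw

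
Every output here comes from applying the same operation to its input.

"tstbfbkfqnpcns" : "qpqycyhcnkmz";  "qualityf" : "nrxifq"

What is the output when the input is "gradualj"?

doxarx

Looking at the pairs, the operation is to shift every letter 3 places backward in the alphabet (wrapping around), then delete the last 2 characters.
For "gradualj" the result is "doxarx".
(Check on "tstbfbkfqnpcns": → "qpqycyhcnkmzkp" → "qpqycyhcnkmz" ✓)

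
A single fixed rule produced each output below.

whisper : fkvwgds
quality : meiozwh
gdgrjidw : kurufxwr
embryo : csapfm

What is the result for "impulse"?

The rule is to shift every letter 12 places backward in the alphabet (wrapping around), then move the last character to the front.
On "impulse": the first step gives "wadizgs", and the second then gives "swadizg".

swadizg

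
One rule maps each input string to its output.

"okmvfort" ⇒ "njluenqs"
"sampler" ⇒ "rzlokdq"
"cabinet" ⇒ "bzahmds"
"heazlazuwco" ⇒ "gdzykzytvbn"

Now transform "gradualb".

fqzctzka

Rule — shift every letter 1 place backward in the alphabet (wrapping around).
So "gradualb" becomes "fqzctzka".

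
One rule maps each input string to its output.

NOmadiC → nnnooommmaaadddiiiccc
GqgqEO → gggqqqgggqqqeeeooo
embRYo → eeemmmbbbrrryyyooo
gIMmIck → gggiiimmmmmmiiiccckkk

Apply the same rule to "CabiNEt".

cccaaabbbiiinnneeettt

The transformation: repeat every character 3 times, then convert every letter to lowercase.
For "CabiNEt", step one produces "CCCaaabbbiiiNNNEEEttt"; step two turns that into "cccaaabbbiiinnneeettt".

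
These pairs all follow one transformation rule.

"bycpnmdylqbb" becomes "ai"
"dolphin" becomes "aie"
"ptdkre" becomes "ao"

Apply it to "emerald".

oia

In each case the input is transformed by: shift every letter 3 places backward in the alphabet (wrapping around), then keep only the vowels.
"emerald" → "bjboxia" → "oia".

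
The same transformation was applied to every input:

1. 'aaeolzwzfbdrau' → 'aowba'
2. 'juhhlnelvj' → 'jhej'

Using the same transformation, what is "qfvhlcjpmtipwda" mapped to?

qhjtw

Each output is the input with this applied: keep one character in every 3, starting at position 1 (positions 1st, 4th, 7th, ...).
"qfvhlcjpmtipwda" → "qhjtw".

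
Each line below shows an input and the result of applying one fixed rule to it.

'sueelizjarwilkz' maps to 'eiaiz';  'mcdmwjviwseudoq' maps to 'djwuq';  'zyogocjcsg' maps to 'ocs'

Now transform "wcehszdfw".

The transformation: keep one character in every 3, starting at position 3 (positions 3rd, 6th, 9th, ...).
Doing the same to "wcehszdfw": "ezw".

ezw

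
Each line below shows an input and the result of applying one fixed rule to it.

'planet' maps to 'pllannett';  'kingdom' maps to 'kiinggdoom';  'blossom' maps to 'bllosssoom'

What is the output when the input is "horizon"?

Rule — repeat every character 3 times, then keep every other character starting from the second (positions 2nd, 4th, 6th, ...).
"horizon" → "hooriizoon".

hooriizoon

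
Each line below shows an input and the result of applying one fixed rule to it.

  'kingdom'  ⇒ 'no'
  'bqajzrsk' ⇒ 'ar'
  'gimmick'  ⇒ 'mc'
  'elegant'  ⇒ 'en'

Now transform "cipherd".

pr

The rule is to keep one character in every 3, starting at position 3 (positions 3rd, 6th, 9th, ...).
Applying that to "cipherd" gives "pr".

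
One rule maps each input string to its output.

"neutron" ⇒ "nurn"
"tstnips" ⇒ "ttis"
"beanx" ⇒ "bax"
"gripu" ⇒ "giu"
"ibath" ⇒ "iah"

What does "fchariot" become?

The pattern: keep every other character starting from the first (positions 1st, 3rd, 5th, ...).
On "fchariot" that produces "fhro".

fhro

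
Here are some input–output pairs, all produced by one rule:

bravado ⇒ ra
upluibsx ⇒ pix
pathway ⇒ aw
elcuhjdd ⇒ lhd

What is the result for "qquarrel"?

The pattern: keep one character in every 3, starting at position 2 (positions 2nd, 5th, 8th, ...).
"qquarrel" → "qrl".

qrl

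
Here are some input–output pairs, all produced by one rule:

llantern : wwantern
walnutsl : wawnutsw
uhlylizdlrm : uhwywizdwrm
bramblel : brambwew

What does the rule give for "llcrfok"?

The pattern: replace every "l" with "w".
On "llcrfok" that produces "wwcrfok".

wwcrfok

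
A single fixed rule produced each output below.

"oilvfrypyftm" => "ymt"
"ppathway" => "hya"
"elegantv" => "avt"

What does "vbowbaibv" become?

What's happening: swap each adjacent pair of characters (1↔2, 3↔4, ...), then keep only the last 3 characters.
Applying both steps to "vbowbaibv": "bvwoabbiv", then "biv".

biv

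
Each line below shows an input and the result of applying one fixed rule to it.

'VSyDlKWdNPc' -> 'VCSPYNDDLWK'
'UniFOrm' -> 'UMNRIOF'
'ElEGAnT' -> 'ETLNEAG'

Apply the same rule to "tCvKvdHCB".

TBCCVHKDV

In each case the input is transformed by: take characters alternately from the front and the back (1st, last, 2nd, 2nd-last, ...), then convert every letter to uppercase.
Applying both steps to "tCvKvdHCB": "tBCCvHKdv", then "TBCCVHKDV".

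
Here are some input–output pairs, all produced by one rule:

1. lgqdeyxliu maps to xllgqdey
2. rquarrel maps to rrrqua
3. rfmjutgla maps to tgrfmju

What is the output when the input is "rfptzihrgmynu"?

myrfptzihrg

The rule is to delete the last 2 characters, then move the last 2 characters to the front (rotate right by 2).
"rfptzihrgmynu" → "myrfptzihrg".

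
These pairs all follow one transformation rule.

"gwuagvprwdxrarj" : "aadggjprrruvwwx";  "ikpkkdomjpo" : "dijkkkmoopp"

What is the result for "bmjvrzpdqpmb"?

Each output is the input with this applied: sort the characters into alphabetical order.
So "bmjvrzpdqpmb" becomes "bbdjmmppqrvz".

bbdjmmppqrvz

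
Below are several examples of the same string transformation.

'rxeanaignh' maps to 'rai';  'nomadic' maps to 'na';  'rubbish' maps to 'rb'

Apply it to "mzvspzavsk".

msa

The transformation: keep one character in every 3, starting at position 1 (positions 1st, 4th, 7th, ...), then delete the last character.
Working it through for "mzvspzavsk": intermediate "msak", final "msa".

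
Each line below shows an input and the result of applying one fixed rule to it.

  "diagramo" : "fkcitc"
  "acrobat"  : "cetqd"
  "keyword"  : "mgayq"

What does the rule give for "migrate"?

okitc

Rule — delete the last 2 characters, then shift every letter 2 places forward in the alphabet (wrapping around).
Applying both steps to "migrate": "migra", then "okitc".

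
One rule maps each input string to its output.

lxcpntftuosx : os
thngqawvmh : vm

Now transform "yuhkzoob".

oo

In each case the input is transformed by: move the last 3 characters to the front (rotate right by 3), then keep only the first 2 characters.
For "yuhkzoob", step one produces "oobyuhkz"; step two turns that into "oo".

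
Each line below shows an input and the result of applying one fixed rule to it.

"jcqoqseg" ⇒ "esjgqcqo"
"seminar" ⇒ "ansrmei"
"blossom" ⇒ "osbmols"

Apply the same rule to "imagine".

What's happening: move the last 3 characters to the front (rotate right by 3), then swap each adjacent pair of characters (1↔2, 3↔4, ...).
Applying both steps to "imagine": "ineimag", then "niieamg".

niieamg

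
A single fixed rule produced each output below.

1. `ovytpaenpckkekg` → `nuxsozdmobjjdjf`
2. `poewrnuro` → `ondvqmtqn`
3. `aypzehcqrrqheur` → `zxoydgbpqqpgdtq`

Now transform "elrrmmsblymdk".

dkqqllrakxlcj

Rule — shift every letter 1 place backward in the alphabet (wrapping around).
On "elrrmmsblymdk" that produces "dkqqllrakxlcj".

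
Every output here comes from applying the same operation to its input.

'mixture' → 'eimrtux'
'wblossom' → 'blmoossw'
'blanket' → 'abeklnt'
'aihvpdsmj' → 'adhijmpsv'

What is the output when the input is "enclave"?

aceelnv

The transformation: sort the characters into alphabetical order.
For "enclave" the result is "aceelnv".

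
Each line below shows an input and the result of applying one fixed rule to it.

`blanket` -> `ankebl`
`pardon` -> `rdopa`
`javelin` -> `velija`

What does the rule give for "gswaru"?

wargs

Rule — delete the last character, then move the first 2 characters to the end (rotate left by 2).
For "gswaru", step one produces "gswar"; step two turns that into "wargs".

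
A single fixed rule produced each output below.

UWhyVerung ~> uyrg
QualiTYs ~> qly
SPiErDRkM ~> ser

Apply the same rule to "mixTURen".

What's happening: keep one character in every 3, starting at position 1 (positions 1st, 4th, 7th, ...), then convert every letter to lowercase.
On "mixTURen": the first step gives "mTe", and the second then gives "mte".

mte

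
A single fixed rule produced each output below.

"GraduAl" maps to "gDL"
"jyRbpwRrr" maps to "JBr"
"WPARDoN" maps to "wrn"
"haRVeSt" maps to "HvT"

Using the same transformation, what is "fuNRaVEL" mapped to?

Each output is the input with this applied: flip the case of every letter, then keep one character in every 3, starting at position 1 (positions 1st, 4th, 7th, ...).
On "fuNRaVEL": the first step gives "FUnrAvel", and the second then gives "Fre".

Fre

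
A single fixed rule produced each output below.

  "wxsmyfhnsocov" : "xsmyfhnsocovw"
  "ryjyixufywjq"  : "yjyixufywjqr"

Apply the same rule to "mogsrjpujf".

ogsrjpujfm

The pattern: move the first character to the end.
On "mogsrjpujf" that produces "ogsrjpujfm".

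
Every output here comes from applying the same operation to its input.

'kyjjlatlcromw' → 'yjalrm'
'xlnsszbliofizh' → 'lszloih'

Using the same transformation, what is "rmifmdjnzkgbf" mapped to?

Each output is the input with this applied: keep every other character starting from the second (positions 2nd, 4th, 6th, ...).
Applying that to "rmifmdjnzkgbf" gives "mfdnkb".

mfdnkb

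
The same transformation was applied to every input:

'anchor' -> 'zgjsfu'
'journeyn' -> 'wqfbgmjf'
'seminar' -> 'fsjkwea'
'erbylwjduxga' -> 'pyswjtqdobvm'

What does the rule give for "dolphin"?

Rule — shift every letter 8 places backward in the alphabet (wrapping around), then move the last 3 characters to the front (rotate right by 3).
"dolphin" → "vgdhzaf" → "zafvgdh".
(Check on "seminar": → "kweafsj" → "fsjkwea" ✓)

zafvgdh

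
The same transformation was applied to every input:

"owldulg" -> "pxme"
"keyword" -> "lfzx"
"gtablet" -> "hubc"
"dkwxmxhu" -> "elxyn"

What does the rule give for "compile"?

dpnq

In each case the input is transformed by: delete the last 3 characters, then shift every letter 1 place forward in the alphabet (wrapping around).
On "compile": the first step gives "comp", and the second then gives "dpnq".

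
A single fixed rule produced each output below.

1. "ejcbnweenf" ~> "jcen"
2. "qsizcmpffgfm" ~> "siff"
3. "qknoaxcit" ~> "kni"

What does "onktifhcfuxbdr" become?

Looking at the pairs, the operation is to swap each adjacent pair of characters (1↔2, 3↔4, ...), then keep one character in every 3, starting at position 1 (positions 1st, 4th, 7th, ...).
Applying that to "onktifhcfuxbdr" gives "nkcfr".
(Check on "qsizcmpffgfm": → "sqzimcfpgfmf" → "siff" ✓)

nkcfr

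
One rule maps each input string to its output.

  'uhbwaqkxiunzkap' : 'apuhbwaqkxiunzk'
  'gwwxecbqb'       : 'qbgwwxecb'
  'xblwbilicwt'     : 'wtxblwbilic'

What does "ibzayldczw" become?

zwibzayldc

The transformation: move the last 2 characters to the front (rotate right by 2).
Doing the same to "ibzayldczw": "zwibzayldc".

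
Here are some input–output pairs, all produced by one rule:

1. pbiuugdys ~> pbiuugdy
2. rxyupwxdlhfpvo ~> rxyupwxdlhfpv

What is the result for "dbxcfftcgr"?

dbxcfftcg

The transformation: delete the last character.
On "dbxcfftcgr" that produces "dbxcfftcg".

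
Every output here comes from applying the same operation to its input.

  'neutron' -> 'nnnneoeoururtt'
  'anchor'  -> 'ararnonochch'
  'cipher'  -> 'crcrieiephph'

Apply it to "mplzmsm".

mmmmpspslmlmzz

The rule is to double every character, then take characters alternately from the front and the back (1st, last, 2nd, 2nd-last, ...).
Starting from "mplzmsm": after the first operation, "mmppllzzmmssmm"; after the second, "mmmmpspslmlmzz".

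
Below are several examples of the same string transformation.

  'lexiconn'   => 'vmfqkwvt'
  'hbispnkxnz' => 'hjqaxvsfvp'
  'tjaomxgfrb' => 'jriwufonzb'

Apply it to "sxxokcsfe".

The rule is to swap the first and last characters, then shift every letter 8 places forward in the alphabet (wrapping around).
Applying both steps to "sxxokcsfe": "exxokcsfs", then "mffwskana".
(Check on "hbispnkxnz": → "zbispnkxnh" → "hjqaxvsfvp" ✓)

mffwskana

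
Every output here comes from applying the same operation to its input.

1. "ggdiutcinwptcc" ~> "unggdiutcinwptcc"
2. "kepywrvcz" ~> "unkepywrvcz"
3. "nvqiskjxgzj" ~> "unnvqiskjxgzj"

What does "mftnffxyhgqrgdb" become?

unmftnffxyhgqrgdb

Rule — prepend "un".
"mftnffxyhgqrgdb" → "unmftnffxyhgqrgdb".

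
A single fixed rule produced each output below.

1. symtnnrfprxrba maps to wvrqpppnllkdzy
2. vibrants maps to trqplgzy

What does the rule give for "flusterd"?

In each case the input is transformed by: sort the characters into reverse alphabetical order, then shift every letter 2 places backward in the alphabet (wrapping around).
Applying that to "flusterd" gives "srqpjdcb".

srqpjdcb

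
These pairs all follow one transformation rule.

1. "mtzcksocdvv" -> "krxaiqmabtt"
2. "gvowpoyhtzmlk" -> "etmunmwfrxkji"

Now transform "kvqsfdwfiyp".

itoqdbudgwn

The rule is to shift every letter 2 places backward in the alphabet (wrapping around).
Applying that to "kvqsfdwfiyp" gives "itoqdbudgwn".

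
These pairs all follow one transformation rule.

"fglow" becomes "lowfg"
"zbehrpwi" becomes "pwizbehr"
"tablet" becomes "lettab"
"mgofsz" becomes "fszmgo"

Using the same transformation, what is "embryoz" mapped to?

What's happening: move the last 3 characters to the front (rotate right by 3).
Doing the same to "embryoz": "yozembr".

yozembr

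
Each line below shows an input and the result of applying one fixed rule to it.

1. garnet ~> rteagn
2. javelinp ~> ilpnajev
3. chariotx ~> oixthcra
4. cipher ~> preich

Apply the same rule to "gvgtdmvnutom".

nvtumovgtgmd

What's happening: swap each adjacent pair of characters (1↔2, 3↔4, ...), then swap the front and back halves of the string.
Applying that to "gvgtdmvnutom" gives "nvtumovgtgmd".
(Check on "chariotx": → "hcraoixt" → "oixthcra" ✓)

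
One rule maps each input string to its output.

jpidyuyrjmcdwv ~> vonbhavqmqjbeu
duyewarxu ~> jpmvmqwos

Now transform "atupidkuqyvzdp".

rvhslmhavcmiqn

The rule is to move the last 3 characters to the front (rotate right by 3), then shift every letter 8 places backward in the alphabet (wrapping around).
Working it through for "atupidkuqyvzdp": intermediate "zdpatupidkuqyv", final "rvhslmhavcmiqn".
(Check on "jpidyuyrjmcdwv": → "dwvjpidyuyrjmc" → "vonbhavqmqjbeu" ✓)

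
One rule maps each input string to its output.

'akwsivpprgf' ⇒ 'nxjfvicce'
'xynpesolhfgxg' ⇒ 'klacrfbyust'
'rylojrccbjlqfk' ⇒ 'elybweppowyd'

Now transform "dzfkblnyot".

Rule — delete the last 2 characters, then shift every letter 13 places forward in the alphabet (wrapping around) — i.e. ROT13.
On "dzfkblnyot": the first step gives "dzfkblny", and the second then gives "qmsxoyal".

qmsxoyal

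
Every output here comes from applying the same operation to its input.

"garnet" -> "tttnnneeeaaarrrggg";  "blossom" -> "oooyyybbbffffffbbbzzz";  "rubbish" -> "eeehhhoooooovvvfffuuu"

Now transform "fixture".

Rule — shift every letter 13 places forward in the alphabet (wrapping around) — i.e. ROT13, then repeat every character 3 times.
Applying that to "fixture" gives "sssvvvkkkggghhheeerrr".

sssvvvkkkggghhheeerrr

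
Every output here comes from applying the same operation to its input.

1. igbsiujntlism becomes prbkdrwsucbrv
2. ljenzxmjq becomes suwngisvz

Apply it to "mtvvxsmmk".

The transformation: shift every letter 9 places forward in the alphabet (wrapping around), then swap each adjacent pair of characters (1↔2, 3↔4, ...).
For "mtvvxsmmk", step one produces "vceegbvvt"; step two turns that into "cveebgvvt".

cveebgvvt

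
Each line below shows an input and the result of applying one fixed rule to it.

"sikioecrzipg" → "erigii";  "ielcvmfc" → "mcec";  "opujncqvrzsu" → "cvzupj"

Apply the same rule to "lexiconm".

Each output is the input with this applied: keep every other character starting from the second (positions 2nd, 4th, 6th, ...), then move the first 2 characters to the end (rotate left by 2).
Working it through for "lexiconm": intermediate "eiom", final "omei".

omei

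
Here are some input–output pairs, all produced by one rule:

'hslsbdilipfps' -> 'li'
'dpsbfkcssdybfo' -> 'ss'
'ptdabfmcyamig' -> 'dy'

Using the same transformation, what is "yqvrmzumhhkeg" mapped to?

The pattern: keep every other character starting from the first (positions 1st, 3rd, 5th, ...), then keep one character in every 3, starting at position 2 (positions 2nd, 5th, 8th, ...).
Applying both steps to "yqvrmzumhhkeg": "yvmuhkg", then "vh".

vh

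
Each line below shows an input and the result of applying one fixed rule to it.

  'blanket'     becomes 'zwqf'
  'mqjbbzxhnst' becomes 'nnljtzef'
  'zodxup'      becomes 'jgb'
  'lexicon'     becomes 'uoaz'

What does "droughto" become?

Looking at the pairs, the operation is to shift every letter 12 places forward in the alphabet (wrapping around), then delete the first 3 characters.
On "droughto": the first step gives "pdagstfa", and the second then gives "gstfa".

gstfa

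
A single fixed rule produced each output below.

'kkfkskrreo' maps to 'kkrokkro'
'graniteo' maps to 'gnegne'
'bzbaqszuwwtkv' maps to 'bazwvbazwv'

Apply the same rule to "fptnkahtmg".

In each case the input is transformed by: keep one character in every 3, starting at position 1 (positions 1st, 4th, 7th, ...), then write the whole string twice.
Applying that to "fptnkahtmg" gives "fnhgfnhg".

fnhgfnhg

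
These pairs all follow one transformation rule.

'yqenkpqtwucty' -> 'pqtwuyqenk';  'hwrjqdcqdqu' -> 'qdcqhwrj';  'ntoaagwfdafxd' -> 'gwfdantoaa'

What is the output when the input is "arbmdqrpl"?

What's happening: delete the last 3 characters, then swap the front and back halves of the string.
On "arbmdqrpl": the first step gives "arbmdq", and the second then gives "mdqarb".
(Check on "ntoaagwfdafxd": → "ntoaagwfda" → "gwfdantoaa" ✓)

mdqarb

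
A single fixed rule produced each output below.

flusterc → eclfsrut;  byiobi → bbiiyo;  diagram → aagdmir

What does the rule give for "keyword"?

edokwry

What's happening: sort the characters into alphabetical order, then swap each adjacent pair of characters (1↔2, 3↔4, ...).
Starting from "keyword": after the first operation, "dekorwy"; after the second, "edokwry".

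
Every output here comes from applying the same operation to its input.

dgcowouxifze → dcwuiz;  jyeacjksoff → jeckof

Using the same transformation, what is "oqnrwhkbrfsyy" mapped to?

Rule — keep every other character starting from the first (positions 1st, 3rd, 5th, ...).
For "oqnrwhkbrfsyy" the result is "onwkrsy".

onwkrsy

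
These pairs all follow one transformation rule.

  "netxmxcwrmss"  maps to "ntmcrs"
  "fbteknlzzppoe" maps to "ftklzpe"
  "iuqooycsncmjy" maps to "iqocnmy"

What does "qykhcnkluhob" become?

qkckuo

What's happening: keep every other character starting from the first (positions 1st, 3rd, 5th, ...).
On "qykhcnkluhob" that produces "qkckuo".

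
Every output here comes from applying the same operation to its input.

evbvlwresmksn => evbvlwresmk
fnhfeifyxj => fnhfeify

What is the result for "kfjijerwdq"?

In each case the input is transformed by: delete the last 2 characters.
Doing the same to "kfjijerwdq": "kfjijerw".

kfjijerw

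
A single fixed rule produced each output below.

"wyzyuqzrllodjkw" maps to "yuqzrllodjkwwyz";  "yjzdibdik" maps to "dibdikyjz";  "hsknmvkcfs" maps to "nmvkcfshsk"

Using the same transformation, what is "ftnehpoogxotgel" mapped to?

ehpoogxotgelftn

In each case the input is transformed by: move the first 3 characters to the end (rotate left by 3).
Applying that to "ftnehpoogxotgel" gives "ehpoogxotgelftn".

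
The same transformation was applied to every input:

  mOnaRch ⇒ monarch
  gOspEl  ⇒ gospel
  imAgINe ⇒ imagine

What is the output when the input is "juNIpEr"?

juniper

Looking at the pairs, the operation is to convert every letter to lowercase.
On "juNIpEr" that produces "juniper".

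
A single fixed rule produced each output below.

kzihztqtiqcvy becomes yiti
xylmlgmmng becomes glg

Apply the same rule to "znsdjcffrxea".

ascr

The pattern: move the last 2 characters to the front (rotate right by 2), then keep one character in every 3, starting at position 2 (positions 2nd, 5th, 8th, ...).
"znsdjcffrxea" → "ascr".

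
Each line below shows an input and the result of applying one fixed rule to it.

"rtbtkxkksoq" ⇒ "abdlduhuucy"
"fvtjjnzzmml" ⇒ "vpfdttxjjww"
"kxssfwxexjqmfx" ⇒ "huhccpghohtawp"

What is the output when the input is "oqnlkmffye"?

oyaxvuwppi

What's happening: move the last character to the front, then shift every letter 10 places forward in the alphabet (wrapping around).
"oqnlkmffye" → "eoqnlkmffy" → "oyaxvuwppi".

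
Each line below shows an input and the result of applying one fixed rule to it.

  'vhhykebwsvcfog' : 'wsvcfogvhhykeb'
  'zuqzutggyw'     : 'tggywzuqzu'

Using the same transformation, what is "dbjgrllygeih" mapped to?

lygeihdbjgrl

In each case the input is transformed by: swap the front and back halves of the string.
"dbjgrllygeih" → "lygeihdbjgrl".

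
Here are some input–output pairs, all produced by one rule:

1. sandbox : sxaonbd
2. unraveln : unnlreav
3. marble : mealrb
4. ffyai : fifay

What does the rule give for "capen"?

Each output is the input with this applied: take characters alternately from the front and the back (1st, last, 2nd, 2nd-last, ...).
"capen" → "cnaep".

cnaep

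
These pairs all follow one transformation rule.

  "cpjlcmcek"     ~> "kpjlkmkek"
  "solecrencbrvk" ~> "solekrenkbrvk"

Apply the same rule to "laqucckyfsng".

Looking at the pairs, the operation is to replace every "c" with "k".
So "laqucckyfsng" becomes "laqukkkyfsng".

laqukkkyfsng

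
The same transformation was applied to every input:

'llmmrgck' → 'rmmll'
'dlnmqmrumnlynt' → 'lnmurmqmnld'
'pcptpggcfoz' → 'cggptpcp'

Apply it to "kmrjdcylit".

ycdjrmk

In each case the input is transformed by: reverse the string, then delete the first 3 characters.
"kmrjdcylit" → "tilycdjrmk" → "ycdjrmk".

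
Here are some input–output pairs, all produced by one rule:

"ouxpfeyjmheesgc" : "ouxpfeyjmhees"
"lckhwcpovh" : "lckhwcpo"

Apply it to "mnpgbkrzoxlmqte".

Rule — delete the last 2 characters.
On "mnpgbkrzoxlmqte" that produces "mnpgbkrzoxlmq".

mnpgbkrzoxlmq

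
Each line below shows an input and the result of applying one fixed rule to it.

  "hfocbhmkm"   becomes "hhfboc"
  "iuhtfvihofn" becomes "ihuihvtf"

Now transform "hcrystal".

hscyr

In each case the input is transformed by: delete the last 3 characters, then take characters alternately from the front and the back (1st, last, 2nd, 2nd-last, ...).
Starting from "hcrystal": after the first operation, "hcrys"; after the second, "hscyr".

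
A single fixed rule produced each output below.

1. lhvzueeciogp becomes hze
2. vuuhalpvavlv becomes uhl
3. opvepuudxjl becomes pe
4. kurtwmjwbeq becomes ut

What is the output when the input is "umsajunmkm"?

What's happening: keep every other character starting from the second (positions 2nd, 4th, 6th, ...), then delete the last 3 characters.
Doing the same to "umsajunmkm": "ma".

ma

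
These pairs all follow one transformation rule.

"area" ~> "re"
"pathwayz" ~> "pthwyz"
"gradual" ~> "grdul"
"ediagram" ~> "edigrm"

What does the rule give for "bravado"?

brvdo

In each case the input is transformed by: remove every "a".
Applying that to "bravado" gives "brvdo".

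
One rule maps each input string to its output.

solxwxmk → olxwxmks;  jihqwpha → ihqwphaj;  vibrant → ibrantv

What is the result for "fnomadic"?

The rule is to move the first character to the end.
So "fnomadic" becomes "nomadicf".

nomadicf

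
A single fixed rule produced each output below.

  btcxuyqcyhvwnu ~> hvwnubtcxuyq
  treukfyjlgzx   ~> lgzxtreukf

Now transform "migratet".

etmigr

Rule — swap the front and back halves of the string, then delete the first 2 characters.
For "migratet", step one produces "atetmigr"; step two turns that into "etmigr".
(Check on "btcxuyqcyhvwnu": → "cyhvwnubtcxuyq" → "hvwnubtcxuyq" ✓)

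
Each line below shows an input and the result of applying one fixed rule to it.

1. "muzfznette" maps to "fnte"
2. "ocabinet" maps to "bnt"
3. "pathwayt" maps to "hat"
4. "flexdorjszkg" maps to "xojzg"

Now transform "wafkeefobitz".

Looking at the pairs, the operation is to delete the first 3 characters, then keep every other character starting from the first (positions 1st, 3rd, 5th, ...).
On "wafkeefobitz": the first step gives "keefobitz", and the second then gives "keoiz".

keoiz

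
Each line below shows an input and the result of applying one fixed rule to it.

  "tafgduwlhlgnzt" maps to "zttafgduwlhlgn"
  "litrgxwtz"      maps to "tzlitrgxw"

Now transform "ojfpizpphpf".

The rule is to move the last 2 characters to the front (rotate right by 2).
Applying that to "ojfpizpphpf" gives "pfojfpizpph".

pfojfpizpph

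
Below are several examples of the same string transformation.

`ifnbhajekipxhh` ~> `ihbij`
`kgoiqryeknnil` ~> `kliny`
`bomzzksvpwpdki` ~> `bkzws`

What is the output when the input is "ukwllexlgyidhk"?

In each case the input is transformed by: keep one character in every 3, starting at position 1 (positions 1st, 4th, 7th, ...), then take characters alternately from the front and the back (1st, last, 2nd, 2nd-last, ...).
On "ukwllexlgyidhk" that produces "uhlyx".

uhlyx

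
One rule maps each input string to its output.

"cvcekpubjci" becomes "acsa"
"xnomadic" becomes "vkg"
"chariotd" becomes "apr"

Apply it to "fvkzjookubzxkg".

dxmzi

The transformation: keep one character in every 3, starting at position 1 (positions 1st, 4th, 7th, ...), then shift every letter 2 places backward in the alphabet (wrapping around).
So "fvkzjookubzxkg" becomes "dxmzi".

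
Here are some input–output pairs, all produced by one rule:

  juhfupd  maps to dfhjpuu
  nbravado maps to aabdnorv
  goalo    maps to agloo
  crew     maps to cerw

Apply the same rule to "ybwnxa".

The pattern: sort the characters into alphabetical order.
So "ybwnxa" becomes "abnwxy".

abnwxy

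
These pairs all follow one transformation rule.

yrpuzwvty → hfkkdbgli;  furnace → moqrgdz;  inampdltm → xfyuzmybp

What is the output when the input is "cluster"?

fqdoxge

The pattern: shift every letter 12 places forward in the alphabet (wrapping around), then move the last 3 characters to the front (rotate right by 3).
Starting from "cluster": after the first operation, "oxgefqd"; after the second, "fqdoxge".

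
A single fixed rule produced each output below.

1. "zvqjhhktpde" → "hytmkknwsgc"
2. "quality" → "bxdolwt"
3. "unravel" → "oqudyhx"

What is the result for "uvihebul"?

oylkhexx

Rule — shift every letter 3 places forward in the alphabet (wrapping around), then swap the first and last characters.
Working it through for "uvihebul": intermediate "xylkhexo", final "oylkhexx".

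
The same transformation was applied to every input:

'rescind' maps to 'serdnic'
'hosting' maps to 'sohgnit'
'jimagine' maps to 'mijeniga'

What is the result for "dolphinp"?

Rule — move the first 3 characters to the end (rotate left by 3), then reverse the string.
Applying both steps to "dolphinp": "phinpdol", then "lodpnihp".

lodpnihp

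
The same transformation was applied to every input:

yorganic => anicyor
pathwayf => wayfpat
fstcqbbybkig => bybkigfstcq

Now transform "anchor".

horan

In each case the input is transformed by: swap the front and back halves of the string, then delete the last character.
"anchor" → "horanc" → "horan".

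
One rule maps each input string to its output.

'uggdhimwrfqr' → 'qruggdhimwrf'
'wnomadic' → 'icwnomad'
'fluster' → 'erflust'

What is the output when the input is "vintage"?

gevinta

Rule — move the last 2 characters to the front (rotate right by 2).
So "vintage" becomes "gevinta".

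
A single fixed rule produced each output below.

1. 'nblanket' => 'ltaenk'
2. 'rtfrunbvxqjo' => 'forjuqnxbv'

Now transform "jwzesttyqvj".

zjevsqtyt

Each output is the input with this applied: delete the first 2 characters, then take characters alternately from the front and the back (1st, last, 2nd, 2nd-last, ...).
On "jwzesttyqvj": the first step gives "zesttyqvj", and the second then gives "zjevsqtyt".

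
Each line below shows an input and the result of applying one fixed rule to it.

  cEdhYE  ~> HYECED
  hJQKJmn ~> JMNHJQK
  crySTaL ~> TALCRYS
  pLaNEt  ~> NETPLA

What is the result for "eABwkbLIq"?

LIQEABWKB

The pattern: move the last 3 characters to the front (rotate right by 3), then convert every letter to uppercase.
"eABwkbLIq" → "LIqeABwkb" → "LIQEABWKB".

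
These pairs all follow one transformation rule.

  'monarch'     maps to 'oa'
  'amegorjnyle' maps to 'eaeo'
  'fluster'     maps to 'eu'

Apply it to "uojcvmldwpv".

uo

The pattern: move the last 3 characters to the front (rotate right by 3), then keep only the vowels.
Starting from "uojcvmldwpv": after the first operation, "wpvuojcvmld"; after the second, "uo".
(Check on "monarch": → "rchmona" → "oa" ✓)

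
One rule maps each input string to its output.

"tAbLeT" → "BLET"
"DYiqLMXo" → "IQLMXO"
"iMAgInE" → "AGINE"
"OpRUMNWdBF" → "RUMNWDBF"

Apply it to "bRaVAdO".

AVADO

The transformation: delete the first 2 characters, then convert every letter to uppercase.
Applying both steps to "bRaVAdO": "aVAdO", then "AVADO".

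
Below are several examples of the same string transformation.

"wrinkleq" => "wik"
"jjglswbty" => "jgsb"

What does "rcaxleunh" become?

What's happening: keep every other character starting from the first (positions 1st, 3rd, 5th, ...), then delete the last character.
For "rcaxleunh" the result is "ralu".

ralu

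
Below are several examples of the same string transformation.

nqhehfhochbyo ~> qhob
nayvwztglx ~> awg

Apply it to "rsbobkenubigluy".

The pattern: keep one character in every 3, starting at position 2 (positions 2nd, 5th, 8th, ...).
For "rsbobkenubigluy" the result is "sbniu".

sbniu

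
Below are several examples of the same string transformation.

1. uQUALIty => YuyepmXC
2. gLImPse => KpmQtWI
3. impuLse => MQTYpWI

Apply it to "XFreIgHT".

bjVImKlx

What's happening: shift every letter 4 places forward in the alphabet (wrapping around), then flip the case of every letter.
"XFreIgHT" → "BJviMkLX" → "bjVImKlx".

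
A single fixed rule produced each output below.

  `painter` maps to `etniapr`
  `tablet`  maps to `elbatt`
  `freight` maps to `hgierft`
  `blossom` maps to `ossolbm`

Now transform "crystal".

atsyrcl

The rule is to reverse the string, then move the first character to the end.
On "crystal": the first step gives "latsyrc", and the second then gives "atsyrcl".
(Check on "painter": → "retniap" → "etniapr" ✓)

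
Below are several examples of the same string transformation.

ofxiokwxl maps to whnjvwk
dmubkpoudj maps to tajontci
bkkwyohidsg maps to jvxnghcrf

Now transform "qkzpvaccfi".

Each output is the input with this applied: shift every letter 1 place backward in the alphabet (wrapping around), then delete the first 2 characters.
Working it through for "qkzpvaccfi": intermediate "pjyouzbbeh", final "youzbbeh".

youzbbeh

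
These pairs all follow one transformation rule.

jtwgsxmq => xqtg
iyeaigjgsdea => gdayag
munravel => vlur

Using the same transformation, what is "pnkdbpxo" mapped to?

The pattern: swap the front and back halves of the string, then keep every other character starting from the second (positions 2nd, 4th, 6th, ...).
For "pnkdbpxo", step one produces "bpxopnkd"; step two turns that into "pond".
(Check on "munravel": → "avelmunr" → "vlur" ✓)

pond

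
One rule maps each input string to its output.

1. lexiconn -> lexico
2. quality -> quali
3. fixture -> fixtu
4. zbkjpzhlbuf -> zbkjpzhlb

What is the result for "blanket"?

blank

Rule — delete the last 2 characters.
Applying that to "blanket" gives "blank".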